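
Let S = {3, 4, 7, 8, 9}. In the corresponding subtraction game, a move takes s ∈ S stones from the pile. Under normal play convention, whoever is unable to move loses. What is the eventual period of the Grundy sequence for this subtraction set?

12

n :  0  1  2  3  4  5  6  7  8  9 10 11 12 13 14 15 16 17 18 19 20 21 22 23 24 25
G :  0  0  0  1  1  1  2  2  2  3  3  3  0  0  0  1  1  1  2  2  2  3  3  3  0  0
G(n+12) = G(n) holds for n = 0,…,8 (a full window of length max(S) = 9), so the sequence is purely periodic with period 12.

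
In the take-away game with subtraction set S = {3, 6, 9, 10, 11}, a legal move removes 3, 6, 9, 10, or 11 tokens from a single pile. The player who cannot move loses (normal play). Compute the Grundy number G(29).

0

G(0) = 0
G(1) = mex{} = 0
G(2) = mex{} = 0
G(3) = mex{0} = 1
G(4) = mex{0} = 1
G(5) = mex{0} = 1
G(6) = mex{1,0} = 2
G(7) = mex{1,0} = 2
G(8) = mex{1,0} = 2
G(9) = mex{2,1,0} = 3
G(10) = mex{2,1,0,0} = 3
G(11) = mex{2,1,0,0,0} = 3
G(12) = mex{3,2,1,0,0} = 4
G(13) = mex{3,2,1,1,0} = 4
G(14) = mex{3,2,1,1,1} = 0
G(15) = mex{4,3,2,1,1} = 0
G(16) = mex{4,3,2,2,1} = 0
G(17) = mex{0,3,2,2,2} = 1
G(18) = mex{0,4,3,2,2} = 1
G(19) = mex{0,4,3,3,2} = 1
G(20) = mex{1,0,3,3,3} = 2
G(21) = mex{1,0,4,3,3} = 2
G(22) = mex{1,0,4,4,3} = 2
G(23) = mex{2,1,0,4,4} = 3
G(24) = mex{2,1,0,0,4} = 3
G(25) = mex{2,1,0,0,0} = 3
G(26) = mex{3,2,1,0,0} = 4
G(27) = mex{3,2,1,1,0} = 4
G(28) = mex{3,2,1,1,1} = 0
G(29) = mex{4,3,2,1,1} = 0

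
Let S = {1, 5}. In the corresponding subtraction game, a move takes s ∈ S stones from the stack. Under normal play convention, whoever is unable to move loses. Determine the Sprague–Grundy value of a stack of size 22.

0

G(0) = 0
G(1) = mex{0} = 1
G(2) = mex{1} = 0
G(3) = mex{0} = 1
G(4) = mex{1} = 0
G(5) = mex{0,0} = 1
G(6) = mex{1,1} = 0
G(7) = mex{0,0} = 1
G(8) = mex{1,1} = 0
G(9) = mex{0,0} = 1
G(10) = mex{1,1} = 0
G(11) = mex{0,0} = 1
G(12) = mex{1,1} = 0
G(13) = mex{0,0} = 1
G(14) = mex{1,1} = 0
G(15) = mex{0,0} = 1
G(16) = mex{1,1} = 0
G(17) = mex{0,0} = 1
G(18) = mex{1,1} = 0
G(19) = mex{0,0} = 1
G(20) = mex{1,1} = 0
G(21) = mex{0,0} = 1
G(22) = mex{1,1} = 0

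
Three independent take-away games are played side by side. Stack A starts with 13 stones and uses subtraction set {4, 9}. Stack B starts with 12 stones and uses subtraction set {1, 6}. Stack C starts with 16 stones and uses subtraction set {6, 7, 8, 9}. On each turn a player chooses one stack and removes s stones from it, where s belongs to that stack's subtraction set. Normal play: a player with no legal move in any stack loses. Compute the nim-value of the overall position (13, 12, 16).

Stack A, S = {4, 9}:
G(0) = 0
G(1) = mex{} = 0
G(2) = mex{} = 0
G(3) = mex{} = 0
G(4) = mex{0} = 1
G(5) = mex{0} = 1
G(6) = mex{0} = 1
G(7) = mex{0} = 1
G(8) = mex{1} = 0
G(9) = mex{1,0} = 2
G(10) = mex{1,0} = 2
G(11) = mex{1,0} = 2
G(12) = mex{0,0} = 1
G(13) = mex{2,1} = 0
G_A(13) = 0.
Stack B, S = {1, 6}:
n :  0  1  2  3  4  5  6  7  8  9 10 11 12
G :  0  1  0  1  0  1  2  0  1  0  1  0  1
G_B(12) = 1.
Stack C, S = {6, 7, 8, 9}:
G(0) = 0
G(1) = mex{} = 0
G(2) = mex{} = 0
G(3) = mex{} = 0
G(4) = mex{} = 0
G(5) = mex{} = 0
G(6) = mex{0} = 1
G(7) = mex{0,0} = 1
G(8) = mex{0,0,0} = 1
G(9) = mex{0,0,0,0} = 1
G(10) = mex{0,0,0,0} = 1
G(11) = mex{0,0,0,0} = 1
G(12) = mex{1,0,0,0} = 2
G(13) = mex{1,1,0,0} = 2
G(14) = mex{1,1,1,0} = 2
G(15) = mex{1,1,1,1} = 0
G(16) = mex{1,1,1,1} = 0
G_C(16) = 0.
Combined Grundy value = 0 ⊕ 1 ⊕ 0 = 1.

1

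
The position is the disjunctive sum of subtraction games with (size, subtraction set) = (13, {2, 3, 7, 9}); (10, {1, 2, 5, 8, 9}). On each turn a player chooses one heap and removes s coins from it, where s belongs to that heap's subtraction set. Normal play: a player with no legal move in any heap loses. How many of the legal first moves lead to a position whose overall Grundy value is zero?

3

Heap A, S = {2, 3, 7, 9}:
G(0) = 0
G(1) = mex{} = 0
G(2) = mex{0} = 1
G(3) = mex{0,0} = 1
G(4) = mex{1,0} = 2
G(5) = mex{1,1} = 0
G(6) = mex{2,1} = 0
G(7) = mex{0,2,0} = 1
G(8) = mex{0,0,0} = 1
G(9) = mex{1,0,1,0} = 2
G(10) = mex{1,1,1,0} = 2
G(11) = mex{2,1,2,1} = 0
G(12) = mex{2,2,0,1} = 3
G(13) = mex{0,2,0,2} = 1
G_A(13) = 1.
Heap B, S = {1, 2, 5, 8, 9}:
G(0) = 0
G(1) = mex{0} = 1
G(2) = mex{1,0} = 2
G(3) = mex{2,1} = 0
G(4) = mex{0,2} = 1
G(5) = mex{1,0,0} = 2
G(6) = mex{2,1,1} = 0
G(7) = mex{0,2,2} = 1
G(8) = mex{1,0,0,0} = 2
G(9) = mex{2,1,1,1,0} = 3
G(10) = mex{3,2,2,2,1} = 0
G_B(10) = 0.
Combined Grundy value = 1 ⊕ 0 = 1.
A winning move leaves total XOR = 0, i.e. changes one component's Grundy value g to g ⊕ X where X is the current total.
Heap A: need g' = 1⊕1 = 0. Options: 13−2→G=0, 13−3→G=2, 13−7→G=0, 13−9→G=2. Hits: 2.
Heap B: need g' = 0⊕1 = 1. Options: 10−1→G=3, 10−2→G=2, 10−5→G=2, 10−8→G=2, 10−9→G=1. Hits: 1.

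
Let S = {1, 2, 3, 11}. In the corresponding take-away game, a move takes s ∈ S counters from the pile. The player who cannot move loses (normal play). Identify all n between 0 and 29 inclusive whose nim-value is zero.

G(0) = 0
G(1) = mex{0} = 1
G(2) = mex{1,0} = 2
G(3) = mex{2,1,0} = 3
G(4) = mex{3,2,1} = 0
G(5) = mex{0,3,2} = 1
G(6) = mex{1,0,3} = 2
G(7) = mex{2,1,0} = 3
G(8) = mex{3,2,1} = 0
G(9) = mex{0,3,2} = 1
G(10) = mex{1,0,3} = 2
G(11) = mex{2,1,0,0} = 3
G(12) = mex{3,2,1,1} = 0
G(13) = mex{0,3,2,2} = 1
G(14) = mex{1,0,3,3} = 2
G(15) = mex{2,1,0,0} = 3
G(16) = mex{3,2,1,1} = 0
G(17) = mex{0,3,2,2} = 1
G(18) = mex{1,0,3,3} = 2
G(19) = mex{2,1,0,0} = 3
G(20) = mex{3,2,1,1} = 0
G(21) = mex{0,3,2,2} = 1
G(22) = mex{1,0,3,3} = 2
G(23) = mex{2,1,0,0} = 3
G(24) = mex{3,2,1,1} = 0
G(25) = mex{0,3,2,2} = 1
G(26) = mex{1,0,3,3} = 2
G(27) = mex{2,1,0,0} = 3
G(28) = mex{3,2,1,1} = 0
G(29) = mex{0,3,2,2} = 1
P-positions are exactly the n with G(n) = 0.

0, 4, 8, 12, 16, 20, 24, 28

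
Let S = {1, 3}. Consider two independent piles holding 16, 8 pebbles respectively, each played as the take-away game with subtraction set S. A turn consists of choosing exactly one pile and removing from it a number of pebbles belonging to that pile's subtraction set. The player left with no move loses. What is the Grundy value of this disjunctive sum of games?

0

All piles use S = {1, 3}:
G(0) = 0
G(1) = mex{0} = 1
G(2) = mex{1} = 0
G(3) = mex{0,0} = 1
G(4) = mex{1,1} = 0
G(5) = mex{0,0} = 1
G(6) = mex{1,1} = 0
G(7) = mex{0,0} = 1
G(8) = mex{1,1} = 0
G(9) = mex{0,0} = 1
G(10) = mex{1,1} = 0
G(11) = mex{0,0} = 1
G(12) = mex{1,1} = 0
G(13) = mex{0,0} = 1
G(14) = mex{1,1} = 0
G(15) = mex{0,0} = 1
G(16) = mex{1,1} = 0
Pile A: G(16) = 0.
Pile B: G(8) = 0.
Combined Grundy value = 0 ⊕ 0 = 0.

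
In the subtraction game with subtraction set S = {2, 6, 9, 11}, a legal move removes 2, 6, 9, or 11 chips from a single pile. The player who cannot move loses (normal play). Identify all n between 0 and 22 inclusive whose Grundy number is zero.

G(0) = 0
G(1) = mex{} = 0
G(2) = mex{0} = 1
G(3) = mex{0} = 1
G(4) = mex{1} = 0
G(5) = mex{1} = 0
G(6) = mex{0,0} = 1
G(7) = mex{0,0} = 1
G(8) = mex{1,1} = 0
G(9) = mex{1,1,0} = 2
G(10) = mex{0,0,0} = 1
G(11) = mex{2,0,1,0} = 3
G(12) = mex{1,1,1,0} = 2
G(13) = mex{3,1,0,1} = 2
G(14) = mex{2,0,0,1} = 3
G(15) = mex{2,2,1,0} = 3
G(16) = mex{3,1,1,0} = 2
G(17) = mex{3,3,0,1} = 2
G(18) = mex{2,2,2,1} = 0
G(19) = mex{2,2,1,0} = 3
G(20) = mex{0,3,3,2} = 1
G(21) = mex{3,3,2,1} = 0
G(22) = mex{1,2,2,3} = 0
P-positions are exactly the n with G(n) = 0.

0, 1, 4, 5, 8, 18, 21, 22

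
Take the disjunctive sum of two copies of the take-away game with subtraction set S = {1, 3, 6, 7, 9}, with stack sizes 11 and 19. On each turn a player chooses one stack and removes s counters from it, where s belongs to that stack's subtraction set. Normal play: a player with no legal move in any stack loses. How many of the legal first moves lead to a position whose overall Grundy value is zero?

0

All stacks use S = {1, 3, 6, 7, 9}:
G(0) = 0
G(1) = mex{0} = 1
G(2) = mex{1} = 0
G(3) = mex{0,0} = 1
G(4) = mex{1,1} = 0
G(5) = mex{0,0} = 1
G(6) = mex{1,1,0} = 2
G(7) = mex{2,0,1,0} = 3
G(8) = mex{3,1,0,1} = 2
G(9) = mex{2,2,1,0,0} = 3
G(10) = mex{3,3,0,1,1} = 2
G(11) = mex{2,2,1,0,0} = 3
G(12) = mex{3,3,2,1,1} = 0
G(13) = mex{0,2,3,2,0} = 1
G(14) = mex{1,3,2,3,1} = 0
G(15) = mex{0,0,3,2,2} = 1
G(16) = mex{1,1,2,3,3} = 0
G(17) = mex{0,0,3,2,2} = 1
G(18) = mex{1,1,0,3,3} = 2
G(19) = mex{2,0,1,0,2} = 3
Stack A: G(11) = 3.
Stack B: G(19) = 3.
Combined Grundy value = 3 ⊕ 3 = 0.
A winning move leaves total XOR = 0, i.e. changes one component's Grundy value g to g ⊕ X where X is the current total.
Stack A: target g' = 3⊕0 = 3, but every legal move changes the Grundy value (mex property), so 0 moves.
Stack B: target g' = 3⊕0 = 3, but every legal move changes the Grundy value (mex property), so 0 moves.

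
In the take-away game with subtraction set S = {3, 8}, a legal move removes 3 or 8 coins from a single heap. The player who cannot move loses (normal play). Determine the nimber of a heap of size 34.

0

G(0) = 0
G(1) = mex{} = 0
G(2) = mex{} = 0
G(3) = mex{0} = 1
G(4) = mex{0} = 1
G(5) = mex{0} = 1
G(6) = mex{1} = 0
G(7) = mex{1} = 0
G(8) = mex{1,0} = 2
G(9) = mex{0,0} = 1
G(10) = mex{0,0} = 1
G(11) = mex{2,1} = 0
G(12) = mex{1,1} = 0
G(13) = mex{1,1} = 0
G(14) = mex{0,0} = 1
G(15) = mex{0,0} = 1
G(16) = mex{0,2} = 1
G(17) = mex{1,1} = 0
G(18) = mex{1,1} = 0
G(19) = mex{1,0} = 2
G(20) = mex{0,0} = 1
G(21) = mex{0,0} = 1
G(22) = mex{2,1} = 0
G(23) = mex{1,1} = 0
G(24) = mex{1,1} = 0
G(25) = mex{0,0} = 1
G(26) = mex{0,0} = 1
G(27) = mex{0,2} = 1
G(28) = mex{1,1} = 0
G(29) = mex{1,1} = 0
G(30) = mex{1,0} = 2
G(31) = mex{0,0} = 1
G(32) = mex{0,0} = 1
G(33) = mex{2,1} = 0
G(34) = mex{1,1} = 0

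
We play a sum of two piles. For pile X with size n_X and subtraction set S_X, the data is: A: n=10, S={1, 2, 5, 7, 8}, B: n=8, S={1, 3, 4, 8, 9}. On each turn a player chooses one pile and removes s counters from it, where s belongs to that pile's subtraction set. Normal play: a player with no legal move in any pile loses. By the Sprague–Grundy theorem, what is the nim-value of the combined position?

0

Pile A, S = {1, 2, 5, 7, 8}:
G(0) = 0
G(1) = mex{0} = 1
G(2) = mex{1,0} = 2
G(3) = mex{2,1} = 0
G(4) = mex{0,2} = 1
G(5) = mex{1,0,0} = 2
G(6) = mex{2,1,1} = 0
G(7) = mex{0,2,2,0} = 1
G(8) = mex{1,0,0,1,0} = 2
G(9) = mex{2,1,1,2,1} = 0
G(10) = mex{0,2,2,0,2} = 1
G_A(10) = 1.
Pile B, S = {1, 3, 4, 8, 9}:
G(0) = 0
G(1) = mex{0} = 1
G(2) = mex{1} = 0
G(3) = mex{0,0} = 1
G(4) = mex{1,1,0} = 2
G(5) = mex{2,0,1} = 3
G(6) = mex{3,1,0} = 2
G(7) = mex{2,2,1} = 0
G(8) = mex{0,3,2,0} = 1
G_B(8) = 1.
Combined Grundy value = 1 ⊕ 1 = 0.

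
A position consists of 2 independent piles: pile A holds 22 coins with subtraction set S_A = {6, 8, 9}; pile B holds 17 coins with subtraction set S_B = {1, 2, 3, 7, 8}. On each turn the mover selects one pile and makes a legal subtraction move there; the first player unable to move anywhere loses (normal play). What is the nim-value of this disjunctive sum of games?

Pile A, S = {6, 8, 9}:
n :  0  1  2  3  4  5  6  7  8  9 10 11 12 13 14 15 16 17 18 19 20 21 22
G :  0  0  0  0  0  0  1  1  1  1  1  1  2  2  2  0  0  0  0  0  0  1  1
G_A(22) = 1.
Pile B, S = {1, 2, 3, 7, 8}:
n :  0  1  2  3  4  5  6  7  8  9 10 11 12 13 14 15 16 17
G :  0  1  2  3  0  1  2  3  4  0  1  2  3  0  1  2  3  4
G_B(17) = 4.
Combined Grundy value = 1 ⊕ 4 = 5.

5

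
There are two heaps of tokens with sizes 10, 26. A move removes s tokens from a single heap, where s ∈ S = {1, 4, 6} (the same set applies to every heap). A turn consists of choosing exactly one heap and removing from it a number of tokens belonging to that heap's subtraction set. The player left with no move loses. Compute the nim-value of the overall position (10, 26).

All heaps use S = {1, 4, 6}:
G(0) = 0
G(1) = mex{0} = 1
G(2) = mex{1} = 0
G(3) = mex{0} = 1
G(4) = mex{1,0} = 2
G(5) = mex{2,1} = 0
G(6) = mex{0,0,0} = 1
G(7) = mex{1,1,1} = 0
G(8) = mex{0,2,0} = 1
G(9) = mex{1,0,1} = 2
G(10) = mex{2,1,2} = 0
G(11) = mex{0,0,0} = 1
G(12) = mex{1,1,1} = 0
G(13) = mex{0,2,0} = 1
G(14) = mex{1,0,1} = 2
G(15) = mex{2,1,2} = 0
G(16) = mex{0,0,0} = 1
G(17) = mex{1,1,1} = 0
G(18) = mex{0,2,0} = 1
G(19) = mex{1,0,1} = 2
G(20) = mex{2,1,2} = 0
G(21) = mex{0,0,0} = 1
G(22) = mex{1,1,1} = 0
G(23) = mex{0,2,0} = 1
G(24) = mex{1,0,1} = 2
G(25) = mex{2,1,2} = 0
G(26) = mex{0,0,0} = 1
Heap A: G(10) = 0.
Heap B: G(26) = 1.
Combined Grundy value = 0 ⊕ 1 = 1.

1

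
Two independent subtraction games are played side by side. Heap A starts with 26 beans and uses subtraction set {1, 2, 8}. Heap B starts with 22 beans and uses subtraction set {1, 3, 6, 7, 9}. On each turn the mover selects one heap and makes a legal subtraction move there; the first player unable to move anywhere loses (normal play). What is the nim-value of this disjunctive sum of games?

Heap A, S = {1, 2, 8}:
n :  0  1  2  3  4  5  6  7  8  9 10 11 12 13 14 15 16 17 18 19 20 21 22 23 24 25 26
G :  0  1  2  0  1  2  0  1  2  0  1  2  0  1  2  0  1  2  0  1  2  0  1  2  0  1  2
G_A(26) = 2.
Heap B, S = {1, 3, 6, 7, 9}:
G(0) = 0
G(1) = mex{0} = 1
G(2) = mex{1} = 0
G(3) = mex{0,0} = 1
G(4) = mex{1,1} = 0
G(5) = mex{0,0} = 1
G(6) = mex{1,1,0} = 2
G(7) = mex{2,0,1,0} = 3
G(8) = mex{3,1,0,1} = 2
G(9) = mex{2,2,1,0,0} = 3
G(10) = mex{3,3,0,1,1} = 2
G(11) = mex{2,2,1,0,0} = 3
G(12) = mex{3,3,2,1,1} = 0
G(13) = mex{0,2,3,2,0} = 1
G(14) = mex{1,3,2,3,1} = 0
G(15) = mex{0,0,3,2,2} = 1
G(16) = mex{1,1,2,3,3} = 0
G(17) = mex{0,0,3,2,2} = 1
G(18) = mex{1,1,0,3,3} = 2
G(19) = mex{2,0,1,0,2} = 3
G(20) = mex{3,1,0,1,3} = 2
G(21) = mex{2,2,1,0,0} = 3
G(22) = mex{3,3,0,1,1} = 2
G_B(22) = 2.
Combined Grundy value = 2 ⊕ 2 = 0.

0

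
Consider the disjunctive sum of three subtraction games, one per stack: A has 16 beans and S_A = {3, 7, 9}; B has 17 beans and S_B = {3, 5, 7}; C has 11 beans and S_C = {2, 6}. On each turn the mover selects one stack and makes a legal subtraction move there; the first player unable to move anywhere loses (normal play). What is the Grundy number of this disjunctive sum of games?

3

Stack A, S = {3, 7, 9}:
G(0) = 0
G(1) = mex{} = 0
G(2) = mex{} = 0
G(3) = mex{0} = 1
G(4) = mex{0} = 1
G(5) = mex{0} = 1
G(6) = mex{1} = 0
G(7) = mex{1,0} = 2
G(8) = mex{1,0} = 2
G(9) = mex{0,0,0} = 1
G(10) = mex{2,1,0} = 3
G(11) = mex{2,1,0} = 3
G(12) = mex{1,1,1} = 0
G(13) = mex{3,0,1} = 2
G(14) = mex{3,2,1} = 0
G(15) = mex{0,2,0} = 1
G(16) = mex{2,1,2} = 0
G_A(16) = 0.
Stack B, S = {3, 5, 7}:
n :  0  1  2  3  4  5  6  7  8  9 10 11 12 13 14 15 16 17
G :  0  0  0  1  1  1  2  2  2  3  0  0  0  1  1  1  2  2
G_B(17) = 2.
Stack C, S = {2, 6}:
n :  0  1  2  3  4  5  6  7  8  9 10 11
G :  0  0  1  1  0  0  1  1  0  0  1  1
G_C(11) = 1.
Combined Grundy value = 0 ⊕ 2 ⊕ 1 = 3.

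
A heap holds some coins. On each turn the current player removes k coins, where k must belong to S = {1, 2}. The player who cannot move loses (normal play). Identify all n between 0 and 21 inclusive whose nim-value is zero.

n :  0  1  2  3  4  5  6  7  8  9 10 11 12 13 14 15 16 17 18 19 20 21
G :  0  1  2  0  1  2  0  1  2  0  1  2  0  1  2  0  1  2  0  1  2  0
P-positions are exactly the n with G(n) = 0.

0, 3, 6, 9, 12, 15, 18, 21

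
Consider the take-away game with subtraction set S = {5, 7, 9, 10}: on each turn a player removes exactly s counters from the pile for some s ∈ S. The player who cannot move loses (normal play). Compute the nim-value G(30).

G(0) = 0
G(1) = mex{} = 0
G(2) = mex{} = 0
G(3) = mex{} = 0
G(4) = mex{} = 0
G(5) = mex{0} = 1
G(6) = mex{0} = 1
G(7) = mex{0,0} = 1
G(8) = mex{0,0} = 1
G(9) = mex{0,0,0} = 1
G(10) = mex{1,0,0,0} = 2
G(11) = mex{1,0,0,0} = 2
G(12) = mex{1,1,0,0} = 2
G(13) = mex{1,1,0,0} = 2
G(14) = mex{1,1,1,0} = 2
G(15) = mex{2,1,1,1} = 0
G(16) = mex{2,1,1,1} = 0
G(17) = mex{2,2,1,1} = 0
G(18) = mex{2,2,1,1} = 0
G(19) = mex{2,2,2,1} = 0
G(20) = mex{0,2,2,2} = 1
G(21) = mex{0,2,2,2} = 1
G(22) = mex{0,0,2,2} = 1
G(23) = mex{0,0,2,2} = 1
G(24) = mex{0,0,0,2} = 1
G(25) = mex{1,0,0,0} = 2
G(26) = mex{1,0,0,0} = 2
G(27) = mex{1,1,0,0} = 2
G(28) = mex{1,1,0,0} = 2
G(29) = mex{1,1,1,0} = 2
G(30) = mex{2,1,1,1} = 0

0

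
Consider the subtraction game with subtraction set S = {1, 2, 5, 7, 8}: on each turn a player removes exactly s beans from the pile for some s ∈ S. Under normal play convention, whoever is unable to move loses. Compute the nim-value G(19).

G(0) = 0
G(1) = mex{0} = 1
G(2) = mex{1,0} = 2
G(3) = mex{2,1} = 0
G(4) = mex{0,2} = 1
G(5) = mex{1,0,0} = 2
G(6) = mex{2,1,1} = 0
G(7) = mex{0,2,2,0} = 1
G(8) = mex{1,0,0,1,0} = 2
G(9) = mex{2,1,1,2,1} = 0
G(10) = mex{0,2,2,0,2} = 1
G(11) = mex{1,0,0,1,0} = 2
G(12) = mex{2,1,1,2,1} = 0
G(13) = mex{0,2,2,0,2} = 1
G(14) = mex{1,0,0,1,0} = 2
G(15) = mex{2,1,1,2,1} = 0
G(16) = mex{0,2,2,0,2} = 1
G(17) = mex{1,0,0,1,0} = 2
G(18) = mex{2,1,1,2,1} = 0
G(19) = mex{0,2,2,0,2} = 1

1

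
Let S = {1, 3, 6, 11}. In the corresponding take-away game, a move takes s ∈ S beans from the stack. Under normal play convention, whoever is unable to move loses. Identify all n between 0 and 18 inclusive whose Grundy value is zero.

0, 2, 4, 9, 14, 16, 18

n :  0  1  2  3  4  5  6  7  8  9 10 11 12 13 14 15 16 17 18
G :  0  1  0  1  0  1  2  3  2  0  1  3  4  2  0  1  0  1  0
P-positions are exactly the n with G(n) = 0.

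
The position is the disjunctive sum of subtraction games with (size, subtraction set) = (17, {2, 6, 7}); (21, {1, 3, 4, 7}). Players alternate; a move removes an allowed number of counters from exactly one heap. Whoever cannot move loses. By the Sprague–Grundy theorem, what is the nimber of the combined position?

Heap A, S = {2, 6, 7}:
G(0) = 0
G(1) = mex{} = 0
G(2) = mex{0} = 1
G(3) = mex{0} = 1
G(4) = mex{1} = 0
G(5) = mex{1} = 0
G(6) = mex{0,0} = 1
G(7) = mex{0,0,0} = 1
G(8) = mex{1,1,0} = 2
G(9) = mex{1,1,1} = 0
G(10) = mex{2,0,1} = 3
G(11) = mex{0,0,0} = 1
G(12) = mex{3,1,0} = 2
G(13) = mex{1,1,1} = 0
G(14) = mex{2,2,1} = 0
G(15) = mex{0,0,2} = 1
G(16) = mex{0,3,0} = 1
G(17) = mex{1,1,3} = 0
G_A(17) = 0.
Heap B, S = {1, 3, 4, 7}:
n :  0  1  2  3  4  5  6  7  8  9 10 11 12 13 14 15 16 17 18 19 20 21
G :  0  1  0  1  2  3  2  3  0  1  0  1  2  3  2  3  0  1  0  1  2  3
G_B(21) = 3.
Combined Grundy value = 0 ⊕ 3 = 3.

3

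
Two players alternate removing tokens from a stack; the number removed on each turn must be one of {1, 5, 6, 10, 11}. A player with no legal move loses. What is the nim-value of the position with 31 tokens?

G(0) = 0
G(1) = mex{0} = 1
G(2) = mex{1} = 0
G(3) = mex{0} = 1
G(4) = mex{1} = 0
G(5) = mex{0,0} = 1
G(6) = mex{1,1,0} = 2
G(7) = mex{2,0,1} = 3
G(8) = mex{3,1,0} = 2
G(9) = mex{2,0,1} = 3
G(10) = mex{3,1,0,0} = 2
G(11) = mex{2,2,1,1,0} = 3
G(12) = mex{3,3,2,0,1} = 4
G(13) = mex{4,2,3,1,0} = 5
G(14) = mex{5,3,2,0,1} = 4
G(15) = mex{4,2,3,1,0} = 5
G(16) = mex{5,3,2,2,1} = 0
G(17) = mex{0,4,3,3,2} = 1
G(18) = mex{1,5,4,2,3} = 0
G(19) = mex{0,4,5,3,2} = 1
G(20) = mex{1,5,4,2,3} = 0
G(21) = mex{0,0,5,3,2} = 1
G(22) = mex{1,1,0,4,3} = 2
G(23) = mex{2,0,1,5,4} = 3
G(24) = mex{3,1,0,4,5} = 2
G(25) = mex{2,0,1,5,4} = 3
G(26) = mex{3,1,0,0,5} = 2
G(27) = mex{2,2,1,1,0} = 3
G(28) = mex{3,3,2,0,1} = 4
G(29) = mex{4,2,3,1,0} = 5
G(30) = mex{5,3,2,0,1} = 4
G(31) = mex{4,2,3,1,0} = 5

5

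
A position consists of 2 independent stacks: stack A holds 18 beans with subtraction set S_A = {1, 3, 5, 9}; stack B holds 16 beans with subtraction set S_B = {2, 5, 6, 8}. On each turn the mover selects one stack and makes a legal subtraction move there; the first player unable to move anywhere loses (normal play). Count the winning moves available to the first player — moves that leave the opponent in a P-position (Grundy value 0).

6

Stack A, S = {1, 3, 5, 9}:
n :  0  1  2  3  4  5  6  7  8  9 10 11 12 13 14 15 16 17 18
G :  0  1  0  1  0  1  0  1  0  1  0  1  0  1  0  1  0  1  0
G_A(18) = 0.
Stack B, S = {2, 5, 6, 8}:
G(0) = 0
G(1) = mex{} = 0
G(2) = mex{0} = 1
G(3) = mex{0} = 1
G(4) = mex{1} = 0
G(5) = mex{1,0} = 2
G(6) = mex{0,0,0} = 1
G(7) = mex{2,1,0} = 3
G(8) = mex{1,1,1,0} = 2
G(9) = mex{3,0,1,0} = 2
G(10) = mex{2,2,0,1} = 3
G(11) = mex{2,1,2,1} = 0
G(12) = mex{3,3,1,0} = 2
G(13) = mex{0,2,3,2} = 1
G(14) = mex{2,2,2,1} = 0
G(15) = mex{1,3,2,3} = 0
G(16) = mex{0,0,3,2} = 1
G_B(16) = 1.
Combined Grundy value = 0 ⊕ 1 = 1.
A winning move leaves total XOR = 0, i.e. changes one component's Grundy value g to g ⊕ X where X is the current total.
Stack A: need g' = 0⊕1 = 1. Options: 18−1→G=1, 18−3→G=1, 18−5→G=1, 18−9→G=1. Hits: 4.
Stack B: need g' = 1⊕1 = 0. Options: 16−2→G=0, 16−5→G=0, 16−6→G=3, 16−8→G=2. Hits: 2.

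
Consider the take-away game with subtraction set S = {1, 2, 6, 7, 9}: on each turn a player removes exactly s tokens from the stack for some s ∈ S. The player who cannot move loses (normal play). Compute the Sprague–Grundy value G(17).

1

n :  0  1  2  3  4  5  6  7  8  9 10 11 12 13 14 15 16 17
G :  0  1  2  0  1  2  3  4  0  1  2  0  1  2  3  4  0  1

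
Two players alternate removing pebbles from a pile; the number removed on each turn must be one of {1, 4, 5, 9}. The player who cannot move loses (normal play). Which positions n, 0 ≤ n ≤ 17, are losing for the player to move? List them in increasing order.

n :  0  1  2  3  4  5  6  7  8  9 10 11 12 13 14 15 16 17
G :  0  1  0  1  2  3  2  3  0  1  0  1  2  3  2  3  0  1
P-positions are exactly the n with G(n) = 0.

0, 2, 8, 10, 16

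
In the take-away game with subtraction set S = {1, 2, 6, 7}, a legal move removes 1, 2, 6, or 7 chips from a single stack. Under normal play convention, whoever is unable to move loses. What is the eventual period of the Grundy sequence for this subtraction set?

n :  0  1  2  3  4  5  6  7  8  9 10 11 12 13 14 15 16 17
G :  0  1  2  0  1  2  3  4  0  1  2  0  1  2  3  4  0  1
G(n+8) = G(n) holds for n = 0,…,6 (a full window of length max(S) = 7), so the sequence is purely periodic with period 8.

8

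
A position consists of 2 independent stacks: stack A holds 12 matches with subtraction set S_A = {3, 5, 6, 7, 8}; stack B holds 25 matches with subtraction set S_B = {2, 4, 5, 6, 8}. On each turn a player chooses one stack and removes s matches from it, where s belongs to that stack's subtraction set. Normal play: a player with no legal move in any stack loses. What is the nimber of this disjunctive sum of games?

Stack A, S = {3, 5, 6, 7, 8}:
n :  0  1  2  3  4  5  6  7  8  9 10 11 12
G :  0  0  0  1  1  1  2  2  2  3  3  0  0
G_A(12) = 0.
Stack B, S = {2, 4, 5, 6, 8}:
n :  0  1  2  3  4  5  6  7  8  9 10 11 12 13 14 15 16 17 18 19 20 21 22 23 24 25
G :  0  0  1  1  2  2  3  3  4  4  0  0  1  1  2  2  3  3  4  4  0  0  1  1  2  2
G_B(25) = 2.
Combined Grundy value = 0 ⊕ 2 = 2.

2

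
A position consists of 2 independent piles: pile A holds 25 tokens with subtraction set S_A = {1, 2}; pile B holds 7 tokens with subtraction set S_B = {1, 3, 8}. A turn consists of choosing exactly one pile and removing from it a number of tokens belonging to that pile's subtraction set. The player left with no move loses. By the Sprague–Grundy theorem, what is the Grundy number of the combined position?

Pile A, S = {1, 2}:
G(0) = 0
G(1) = mex{0} = 1
G(2) = mex{1,0} = 2
G(3) = mex{2,1} = 0
G(4) = mex{0,2} = 1
G(5) = mex{1,0} = 2
G(6) = mex{2,1} = 0
G(7) = mex{0,2} = 1
G(8) = mex{1,0} = 2
G(9) = mex{2,1} = 0
G(10) = mex{0,2} = 1
G(11) = mex{1,0} = 2
G(12) = mex{2,1} = 0
G(13) = mex{0,2} = 1
G(14) = mex{1,0} = 2
G(15) = mex{2,1} = 0
G(16) = mex{0,2} = 1
G(17) = mex{1,0} = 2
G(18) = mex{2,1} = 0
G(19) = mex{0,2} = 1
G(20) = mex{1,0} = 2
G(21) = mex{2,1} = 0
G(22) = mex{0,2} = 1
G(23) = mex{1,0} = 2
G(24) = mex{2,1} = 0
G(25) = mex{0,2} = 1
G_A(25) = 1.
Pile B, S = {1, 3, 8}:
n : 0 1 2 3 4 5 6 7
G : 0 1 0 1 0 1 0 1
G_B(7) = 1.
Combined Grundy value = 1 ⊕ 1 = 0.

0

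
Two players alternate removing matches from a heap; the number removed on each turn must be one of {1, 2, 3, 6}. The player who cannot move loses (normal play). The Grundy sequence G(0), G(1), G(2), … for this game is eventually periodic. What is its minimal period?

G(0) = 0
G(1) = mex{0} = 1
G(2) = mex{1,0} = 2
G(3) = mex{2,1,0} = 3
G(4) = mex{3,2,1} = 0
G(5) = mex{0,3,2} = 1
G(6) = mex{1,0,3,0} = 2
G(7) = mex{2,1,0,1} = 3
G(8) = mex{3,2,1,2} = 0
G(9) = mex{0,3,2,3} = 1
G(10) = mex{1,0,3,0} = 2
G(11) = mex{2,1,0,1} = 3
G(12) = mex{3,2,1,2} = 0
G(13) = mex{0,3,2,3} = 1
G(14) = mex{1,0,3,0} = 2
G(n+4) = G(n) holds for n = 0,…,5 (a full window of length max(S) = 6), so the sequence is purely periodic with period 4.

4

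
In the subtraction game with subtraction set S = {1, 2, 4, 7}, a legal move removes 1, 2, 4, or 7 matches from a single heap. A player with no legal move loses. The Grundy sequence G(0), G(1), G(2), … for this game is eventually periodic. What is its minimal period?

G(0) = 0
G(1) = mex{0} = 1
G(2) = mex{1,0} = 2
G(3) = mex{2,1} = 0
G(4) = mex{0,2,0} = 1
G(5) = mex{1,0,1} = 2
G(6) = mex{2,1,2} = 0
G(7) = mex{0,2,0,0} = 1
G(8) = mex{1,0,1,1} = 2
G(9) = mex{2,1,2,2} = 0
G(10) = mex{0,2,0,0} = 1
G(11) = mex{1,0,1,1} = 2
G(12) = mex{2,1,2,2} = 0
G(13) = mex{0,2,0,0} = 1
G(14) = mex{1,0,1,1} = 2
G(n+3) = G(n) holds for n = 0,…,6 (a full window of length max(S) = 7), so the sequence is purely periodic with period 3.

3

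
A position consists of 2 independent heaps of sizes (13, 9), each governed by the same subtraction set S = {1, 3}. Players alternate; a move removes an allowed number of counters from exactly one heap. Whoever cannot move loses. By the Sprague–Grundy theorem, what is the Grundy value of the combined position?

0

All heaps use S = {1, 3}:
G(0) = 0
G(1) = mex{0} = 1
G(2) = mex{1} = 0
G(3) = mex{0,0} = 1
G(4) = mex{1,1} = 0
G(5) = mex{0,0} = 1
G(6) = mex{1,1} = 0
G(7) = mex{0,0} = 1
G(8) = mex{1,1} = 0
G(9) = mex{0,0} = 1
G(10) = mex{1,1} = 0
G(11) = mex{0,0} = 1
G(12) = mex{1,1} = 0
G(13) = mex{0,0} = 1
Heap A: G(13) = 1.
Heap B: G(9) = 1.
Combined Grundy value = 1 ⊕ 1 = 0.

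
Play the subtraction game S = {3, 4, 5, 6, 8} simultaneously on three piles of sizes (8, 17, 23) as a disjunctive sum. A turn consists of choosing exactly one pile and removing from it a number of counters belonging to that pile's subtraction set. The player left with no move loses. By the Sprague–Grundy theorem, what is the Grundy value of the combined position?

0

All piles use S = {3, 4, 5, 6, 8}:
G(0) = 0
G(1) = mex{} = 0
G(2) = mex{} = 0
G(3) = mex{0} = 1
G(4) = mex{0,0} = 1
G(5) = mex{0,0,0} = 1
G(6) = mex{1,0,0,0} = 2
G(7) = mex{1,1,0,0} = 2
G(8) = mex{1,1,1,0,0} = 2
G(9) = mex{2,1,1,1,0} = 3
G(10) = mex{2,2,1,1,0} = 3
G(11) = mex{2,2,2,1,1} = 0
G(12) = mex{3,2,2,2,1} = 0
G(13) = mex{3,3,2,2,1} = 0
G(14) = mex{0,3,3,2,2} = 1
G(15) = mex{0,0,3,3,2} = 1
G(16) = mex{0,0,0,3,2} = 1
G(17) = mex{1,0,0,0,3} = 2
G(18) = mex{1,1,0,0,3} = 2
G(19) = mex{1,1,1,0,0} = 2
G(20) = mex{2,1,1,1,0} = 3
G(21) = mex{2,2,1,1,0} = 3
G(22) = mex{2,2,2,1,1} = 0
G(23) = mex{3,2,2,2,1} = 0
Pile A: G(8) = 2.
Pile B: G(17) = 2.
Pile C: G(23) = 0.
Combined Grundy value = 2 ⊕ 2 ⊕ 0 = 0.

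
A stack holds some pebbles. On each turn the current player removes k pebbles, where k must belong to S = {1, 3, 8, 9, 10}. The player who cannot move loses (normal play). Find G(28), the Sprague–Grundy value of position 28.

3

G(0) = 0
G(1) = mex{0} = 1
G(2) = mex{1} = 0
G(3) = mex{0,0} = 1
G(4) = mex{1,1} = 0
G(5) = mex{0,0} = 1
G(6) = mex{1,1} = 0
G(7) = mex{0,0} = 1
G(8) = mex{1,1,0} = 2
G(9) = mex{2,0,1,0} = 3
G(10) = mex{3,1,0,1,0} = 2
G(11) = mex{2,2,1,0,1} = 3
G(12) = mex{3,3,0,1,0} = 2
G(13) = mex{2,2,1,0,1} = 3
G(14) = mex{3,3,0,1,0} = 2
G(15) = mex{2,2,1,0,1} = 3
G(16) = mex{3,3,2,1,0} = 4
G(17) = mex{4,2,3,2,1} = 0
G(18) = mex{0,3,2,3,2} = 1
G(19) = mex{1,4,3,2,3} = 0
G(20) = mex{0,0,2,3,2} = 1
G(21) = mex{1,1,3,2,3} = 0
G(22) = mex{0,0,2,3,2} = 1
G(23) = mex{1,1,3,2,3} = 0
G(24) = mex{0,0,4,3,2} = 1
G(25) = mex{1,1,0,4,3} = 2
G(26) = mex{2,0,1,0,4} = 3
G(27) = mex{3,1,0,1,0} = 2
G(28) = mex{2,2,1,0,1} = 3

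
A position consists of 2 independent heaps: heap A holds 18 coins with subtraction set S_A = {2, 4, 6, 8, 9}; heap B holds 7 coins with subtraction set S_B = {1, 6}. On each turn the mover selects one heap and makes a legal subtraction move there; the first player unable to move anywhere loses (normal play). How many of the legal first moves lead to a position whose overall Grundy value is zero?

1

Heap A, S = {2, 4, 6, 8, 9}:
G(0) = 0
G(1) = mex{} = 0
G(2) = mex{0} = 1
G(3) = mex{0} = 1
G(4) = mex{1,0} = 2
G(5) = mex{1,0} = 2
G(6) = mex{2,1,0} = 3
G(7) = mex{2,1,0} = 3
G(8) = mex{3,2,1,0} = 4
G(9) = mex{3,2,1,0,0} = 4
G(10) = mex{4,3,2,1,0} = 5
G(11) = mex{4,3,2,1,1} = 0
G(12) = mex{5,4,3,2,1} = 0
G(13) = mex{0,4,3,2,2} = 1
G(14) = mex{0,5,4,3,2} = 1
G(15) = mex{1,0,4,3,3} = 2
G(16) = mex{1,0,5,4,3} = 2
G(17) = mex{2,1,0,4,4} = 3
G(18) = mex{2,1,0,5,4} = 3
G_A(18) = 3.
Heap B, S = {1, 6}:
G(0) = 0
G(1) = mex{0} = 1
G(2) = mex{1} = 0
G(3) = mex{0} = 1
G(4) = mex{1} = 0
G(5) = mex{0} = 1
G(6) = mex{1,0} = 2
G(7) = mex{2,1} = 0
G_B(7) = 0.
Combined Grundy value = 3 ⊕ 0 = 3.
A winning move leaves total XOR = 0, i.e. changes one component's Grundy value g to g ⊕ X where X is the current total.
Heap A: need g' = 3⊕3 = 0. Options: 18−2→G=2, 18−4→G=1, 18−6→G=0, 18−8→G=5, 18−9→G=4. Hits: 1.
Heap B: need g' = 0⊕3 = 3. Options: 7−1→G=2, 7−6→G=1. Hits: 0.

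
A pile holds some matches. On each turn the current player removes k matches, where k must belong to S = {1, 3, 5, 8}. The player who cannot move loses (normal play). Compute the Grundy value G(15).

0

G(0) = 0
G(1) = mex{0} = 1
G(2) = mex{1} = 0
G(3) = mex{0,0} = 1
G(4) = mex{1,1} = 0
G(5) = mex{0,0,0} = 1
G(6) = mex{1,1,1} = 0
G(7) = mex{0,0,0} = 1
G(8) = mex{1,1,1,0} = 2
G(9) = mex{2,0,0,1} = 3
G(10) = mex{3,1,1,0} = 2
G(11) = mex{2,2,0,1} = 3
G(12) = mex{3,3,1,0} = 2
G(13) = mex{2,2,2,1} = 0
G(14) = mex{0,3,3,0} = 1
G(15) = mex{1,2,2,1} = 0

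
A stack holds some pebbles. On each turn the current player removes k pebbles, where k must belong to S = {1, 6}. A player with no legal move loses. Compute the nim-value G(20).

G(0) = 0
G(1) = mex{0} = 1
G(2) = mex{1} = 0
G(3) = mex{0} = 1
G(4) = mex{1} = 0
G(5) = mex{0} = 1
G(6) = mex{1,0} = 2
G(7) = mex{2,1} = 0
G(8) = mex{0,0} = 1
G(9) = mex{1,1} = 0
G(10) = mex{0,0} = 1
G(11) = mex{1,1} = 0
G(12) = mex{0,2} = 1
G(13) = mex{1,0} = 2
G(14) = mex{2,1} = 0
G(15) = mex{0,0} = 1
G(16) = mex{1,1} = 0
G(17) = mex{0,0} = 1
G(18) = mex{1,1} = 0
G(19) = mex{0,2} = 1
G(20) = mex{1,0} = 2

2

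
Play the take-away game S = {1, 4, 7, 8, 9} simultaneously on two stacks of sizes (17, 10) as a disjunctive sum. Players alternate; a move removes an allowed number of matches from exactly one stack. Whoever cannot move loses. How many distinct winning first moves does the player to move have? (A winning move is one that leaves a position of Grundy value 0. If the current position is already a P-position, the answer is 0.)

4

All stacks use S = {1, 4, 7, 8, 9}:
G(0) = 0
G(1) = mex{0} = 1
G(2) = mex{1} = 0
G(3) = mex{0} = 1
G(4) = mex{1,0} = 2
G(5) = mex{2,1} = 0
G(6) = mex{0,0} = 1
G(7) = mex{1,1,0} = 2
G(8) = mex{2,2,1,0} = 3
G(9) = mex{3,0,0,1,0} = 2
G(10) = mex{2,1,1,0,1} = 3
G(11) = mex{3,2,2,1,0} = 4
G(12) = mex{4,3,0,2,1} = 5
G(13) = mex{5,2,1,0,2} = 3
G(14) = mex{3,3,2,1,0} = 4
G(15) = mex{4,4,3,2,1} = 0
G(16) = mex{0,5,2,3,2} = 1
G(17) = mex{1,3,3,2,3} = 0
Stack A: G(17) = 0.
Stack B: G(10) = 3.
Combined Grundy value = 0 ⊕ 3 = 3.
A winning move leaves total XOR = 0, i.e. changes one component's Grundy value g to g ⊕ X where X is the current total.
Stack A: need g' = 0⊕3 = 3. Options: 17−1→G=1, 17−4→G=3, 17−7→G=3, 17−8→G=2, 17−9→G=3. Hits: 3.
Stack B: need g' = 3⊕3 = 0. Options: 10−1→G=2, 10−4→G=1, 10−7→G=1, 10−8→G=0, 10−9→G=1. Hits: 1.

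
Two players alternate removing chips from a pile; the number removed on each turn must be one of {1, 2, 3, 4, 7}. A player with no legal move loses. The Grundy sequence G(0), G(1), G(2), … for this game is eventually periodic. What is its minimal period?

5

G(0) = 0
G(1) = mex{0} = 1
G(2) = mex{1,0} = 2
G(3) = mex{2,1,0} = 3
G(4) = mex{3,2,1,0} = 4
G(5) = mex{4,3,2,1} = 0
G(6) = mex{0,4,3,2} = 1
G(7) = mex{1,0,4,3,0} = 2
G(8) = mex{2,1,0,4,1} = 3
G(9) = mex{3,2,1,0,2} = 4
G(10) = mex{4,3,2,1,3} = 0
G(11) = mex{0,4,3,2,4} = 1
G(12) = mex{1,0,4,3,0} = 2
G(13) = mex{2,1,0,4,1} = 3
G(14) = mex{3,2,1,0,2} = 4
G(n+5) = G(n) holds for n = 0,…,6 (a full window of length max(S) = 7), so the sequence is purely periodic with period 5.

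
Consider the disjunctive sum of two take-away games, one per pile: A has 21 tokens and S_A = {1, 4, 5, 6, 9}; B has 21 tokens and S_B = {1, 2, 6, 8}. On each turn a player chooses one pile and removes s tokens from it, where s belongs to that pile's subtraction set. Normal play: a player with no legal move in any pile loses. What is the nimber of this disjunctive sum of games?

1

Pile A, S = {1, 4, 5, 6, 9}:
G(0) = 0
G(1) = mex{0} = 1
G(2) = mex{1} = 0
G(3) = mex{0} = 1
G(4) = mex{1,0} = 2
G(5) = mex{2,1,0} = 3
G(6) = mex{3,0,1,0} = 2
G(7) = mex{2,1,0,1} = 3
G(8) = mex{3,2,1,0} = 4
G(9) = mex{4,3,2,1,0} = 5
G(10) = mex{5,2,3,2,1} = 0
G(11) = mex{0,3,2,3,0} = 1
G(12) = mex{1,4,3,2,1} = 0
G(13) = mex{0,5,4,3,2} = 1
G(14) = mex{1,0,5,4,3} = 2
G(15) = mex{2,1,0,5,2} = 3
G(16) = mex{3,0,1,0,3} = 2
G(17) = mex{2,1,0,1,4} = 3
G(18) = mex{3,2,1,0,5} = 4
G(19) = mex{4,3,2,1,0} = 5
G(20) = mex{5,2,3,2,1} = 0
G(21) = mex{0,3,2,3,0} = 1
G_A(21) = 1.
Pile B, S = {1, 2, 6, 8}:
G(0) = 0
G(1) = mex{0} = 1
G(2) = mex{1,0} = 2
G(3) = mex{2,1} = 0
G(4) = mex{0,2} = 1
G(5) = mex{1,0} = 2
G(6) = mex{2,1,0} = 3
G(7) = mex{3,2,1} = 0
G(8) = mex{0,3,2,0} = 1
G(9) = mex{1,0,0,1} = 2
G(10) = mex{2,1,1,2} = 0
G(11) = mex{0,2,2,0} = 1
G(12) = mex{1,0,3,1} = 2
G(13) = mex{2,1,0,2} = 3
G(14) = mex{3,2,1,3} = 0
G(15) = mex{0,3,2,0} = 1
G(16) = mex{1,0,0,1} = 2
G(17) = mex{2,1,1,2} = 0
G(18) = mex{0,2,2,0} = 1
G(19) = mex{1,0,3,1} = 2
G(20) = mex{2,1,0,2} = 3
G(21) = mex{3,2,1,3} = 0
G_B(21) = 0.
Combined Grundy value = 1 ⊕ 0 = 1.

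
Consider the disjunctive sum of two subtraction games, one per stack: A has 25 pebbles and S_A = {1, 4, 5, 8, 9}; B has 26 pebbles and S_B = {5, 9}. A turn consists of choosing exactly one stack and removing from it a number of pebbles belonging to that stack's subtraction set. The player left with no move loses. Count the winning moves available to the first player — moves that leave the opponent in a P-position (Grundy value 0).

2

Stack A, S = {1, 4, 5, 8, 9}:
G(0) = 0
G(1) = mex{0} = 1
G(2) = mex{1} = 0
G(3) = mex{0} = 1
G(4) = mex{1,0} = 2
G(5) = mex{2,1,0} = 3
G(6) = mex{3,0,1} = 2
G(7) = mex{2,1,0} = 3
G(8) = mex{3,2,1,0} = 4
G(9) = mex{4,3,2,1,0} = 5
G(10) = mex{5,2,3,0,1} = 4
G(11) = mex{4,3,2,1,0} = 5
G(12) = mex{5,4,3,2,1} = 0
G(13) = mex{0,5,4,3,2} = 1
G(14) = mex{1,4,5,2,3} = 0
G(15) = mex{0,5,4,3,2} = 1
G(16) = mex{1,0,5,4,3} = 2
G(17) = mex{2,1,0,5,4} = 3
G(18) = mex{3,0,1,4,5} = 2
G(19) = mex{2,1,0,5,4} = 3
G(20) = mex{3,2,1,0,5} = 4
G(21) = mex{4,3,2,1,0} = 5
G(22) = mex{5,2,3,0,1} = 4
G(23) = mex{4,3,2,1,0} = 5
G(24) = mex{5,4,3,2,1} = 0
G(25) = mex{0,5,4,3,2} = 1
G_A(25) = 1.
Stack B, S = {5, 9}:
n :  0  1  2  3  4  5  6  7  8  9 10 11 12 13 14 15 16 17 18 19 20 21 22 23 24 25 26
G :  0  0  0  0  0  1  1  1  1  1  2  2  2  2  0  0  0  0  0  1  1  1  1  1  2  2  2
G_B(26) = 2.
Combined Grundy value = 1 ⊕ 2 = 3.
A winning move leaves total XOR = 0, i.e. changes one component's Grundy value g to g ⊕ X where X is the current total.
Stack A: need g' = 1⊕3 = 2. Options: 25−1→G=0, 25−4→G=5, 25−5→G=4, 25−8→G=3, 25−9→G=2. Hits: 1.
Stack B: need g' = 2⊕3 = 1. Options: 26−5→G=1, 26−9→G=0. Hits: 1.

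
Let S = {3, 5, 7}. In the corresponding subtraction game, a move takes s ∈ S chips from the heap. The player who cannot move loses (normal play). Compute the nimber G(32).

G(0) = 0
G(1) = mex{} = 0
G(2) = mex{} = 0
G(3) = mex{0} = 1
G(4) = mex{0} = 1
G(5) = mex{0,0} = 1
G(6) = mex{1,0} = 2
G(7) = mex{1,0,0} = 2
G(8) = mex{1,1,0} = 2
G(9) = mex{2,1,0} = 3
G(10) = mex{2,1,1} = 0
G(11) = mex{2,2,1} = 0
G(12) = mex{3,2,1} = 0
G(13) = mex{0,2,2} = 1
G(14) = mex{0,3,2} = 1
G(15) = mex{0,0,2} = 1
G(16) = mex{1,0,3} = 2
G(17) = mex{1,0,0} = 2
G(18) = mex{1,1,0} = 2
G(19) = mex{2,1,0} = 3
G(20) = mex{2,1,1} = 0
G(21) = mex{2,2,1} = 0
G(22) = mex{3,2,1} = 0
G(23) = mex{0,2,2} = 1
G(24) = mex{0,3,2} = 1
G(25) = mex{0,0,2} = 1
G(26) = mex{1,0,3} = 2
G(27) = mex{1,0,0} = 2
G(28) = mex{1,1,0} = 2
G(29) = mex{2,1,0} = 3
G(30) = mex{2,1,1} = 0
G(31) = mex{2,2,1} = 0
G(32) = mex{3,2,1} = 0

0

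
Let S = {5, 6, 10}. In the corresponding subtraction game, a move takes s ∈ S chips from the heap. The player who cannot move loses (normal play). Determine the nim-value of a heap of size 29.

2

n :  0  1  2  3  4  5  6  7  8  9 10 11 12 13 14 15 16 17 18 19 20 21 22 23 24 25 26 27 28 29
G :  0  0  0  0  0  1  1  1  1  1  2  2  2  2  2  0  0  0  0  0  1  1  1  1  1  2  2  2  2  2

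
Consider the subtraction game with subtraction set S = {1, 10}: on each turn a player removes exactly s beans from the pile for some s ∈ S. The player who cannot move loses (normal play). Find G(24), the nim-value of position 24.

0

n :  0  1  2  3  4  5  6  7  8  9 10 11 12 13 14 15 16 17 18 19 20 21 22 23 24
G :  0  1  0  1  0  1  0  1  0  1  2  0  1  0  1  0  1  0  1  0  1  2  0  1  0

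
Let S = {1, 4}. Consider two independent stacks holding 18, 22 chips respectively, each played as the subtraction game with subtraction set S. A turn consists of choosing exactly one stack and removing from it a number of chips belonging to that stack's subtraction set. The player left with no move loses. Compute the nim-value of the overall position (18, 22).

1

All stacks use S = {1, 4}:
n :  0  1  2  3  4  5  6  7  8  9 10 11 12 13 14 15 16 17 18 19 20 21 22
G :  0  1  0  1  2  0  1  0  1  2  0  1  0  1  2  0  1  0  1  2  0  1  0
Stack A: G(18) = 1.
Stack B: G(22) = 0.
Combined Grundy value = 1 ⊕ 0 = 1.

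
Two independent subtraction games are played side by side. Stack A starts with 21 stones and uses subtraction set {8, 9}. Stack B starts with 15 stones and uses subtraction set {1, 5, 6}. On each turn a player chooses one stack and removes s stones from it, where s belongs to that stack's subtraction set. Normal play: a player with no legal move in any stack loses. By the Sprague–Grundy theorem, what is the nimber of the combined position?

0

Stack A, S = {8, 9}:
G(0) = 0
G(1) = mex{} = 0
G(2) = mex{} = 0
G(3) = mex{} = 0
G(4) = mex{} = 0
G(5) = mex{} = 0
G(6) = mex{} = 0
G(7) = mex{} = 0
G(8) = mex{0} = 1
G(9) = mex{0,0} = 1
G(10) = mex{0,0} = 1
G(11) = mex{0,0} = 1
G(12) = mex{0,0} = 1
G(13) = mex{0,0} = 1
G(14) = mex{0,0} = 1
G(15) = mex{0,0} = 1
G(16) = mex{1,0} = 2
G(17) = mex{1,1} = 0
G(18) = mex{1,1} = 0
G(19) = mex{1,1} = 0
G(20) = mex{1,1} = 0
G(21) = mex{1,1} = 0
G_A(21) = 0.
Stack B, S = {1, 5, 6}:
n :  0  1  2  3  4  5  6  7  8  9 10 11 12 13 14 15
G :  0  1  0  1  0  1  2  3  2  3  2  0  1  0  1  0
G_B(15) = 0.
Combined Grundy value = 0 ⊕ 0 = 0.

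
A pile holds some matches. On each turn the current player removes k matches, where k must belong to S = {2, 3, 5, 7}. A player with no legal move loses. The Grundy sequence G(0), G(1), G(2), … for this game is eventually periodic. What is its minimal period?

n :  0  1  2  3  4  5  6  7  8  9 10 11 12 13 14 15 16 17 18 19
G :  0  0  1  1  2  2  3  3  4  0  0  1  1  2  2  3  3  4  0  0
G(n+9) = G(n) holds for n = 0,…,6 (a full window of length max(S) = 7), so the sequence is purely periodic with period 9.

9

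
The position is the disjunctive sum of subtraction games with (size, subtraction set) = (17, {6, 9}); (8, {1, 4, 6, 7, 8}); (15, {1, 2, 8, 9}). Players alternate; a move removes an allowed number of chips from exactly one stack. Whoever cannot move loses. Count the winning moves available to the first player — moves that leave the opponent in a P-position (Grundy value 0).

Stack A, S = {6, 9}:
n :  0  1  2  3  4  5  6  7  8  9 10 11 12 13 14 15 16 17
G :  0  0  0  0  0  0  1  1  1  1  1  1  2  2  2  0  0  0
G_A(17) = 0.
Stack B, S = {1, 4, 6, 7, 8}:
G(0) = 0
G(1) = mex{0} = 1
G(2) = mex{1} = 0
G(3) = mex{0} = 1
G(4) = mex{1,0} = 2
G(5) = mex{2,1} = 0
G(6) = mex{0,0,0} = 1
G(7) = mex{1,1,1,0} = 2
G(8) = mex{2,2,0,1,0} = 3
G_B(8) = 3.
Stack C, S = {1, 2, 8, 9}:
G(0) = 0
G(1) = mex{0} = 1
G(2) = mex{1,0} = 2
G(3) = mex{2,1} = 0
G(4) = mex{0,2} = 1
G(5) = mex{1,0} = 2
G(6) = mex{2,1} = 0
G(7) = mex{0,2} = 1
G(8) = mex{1,0,0} = 2
G(9) = mex{2,1,1,0} = 3
G(10) = mex{3,2,2,1} = 0
G(11) = mex{0,3,0,2} = 1
G(12) = mex{1,0,1,0} = 2
G(13) = mex{2,1,2,1} = 0
G(14) = mex{0,2,0,2} = 1
G(15) = mex{1,0,1,0} = 2
G_C(15) = 2.
Combined Grundy value = 0 ⊕ 3 ⊕ 2 = 1.
A winning move leaves total XOR = 0, i.e. changes one component's Grundy value g to g ⊕ X where X is the current total.
Stack A: need g' = 0⊕1 = 1. Options: 17−6→G=1, 17−9→G=1. Hits: 2.
Stack B: need g' = 3⊕1 = 2. Options: 8−1→G=2, 8−4→G=2, 8−6→G=0, 8−7→G=1, 8−8→G=0. Hits: 2.
Stack C: need g' = 2⊕1 = 3. Options: 15−1→G=1, 15−2→G=0, 15−8→G=1, 15−9→G=0. Hits: 0.

4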